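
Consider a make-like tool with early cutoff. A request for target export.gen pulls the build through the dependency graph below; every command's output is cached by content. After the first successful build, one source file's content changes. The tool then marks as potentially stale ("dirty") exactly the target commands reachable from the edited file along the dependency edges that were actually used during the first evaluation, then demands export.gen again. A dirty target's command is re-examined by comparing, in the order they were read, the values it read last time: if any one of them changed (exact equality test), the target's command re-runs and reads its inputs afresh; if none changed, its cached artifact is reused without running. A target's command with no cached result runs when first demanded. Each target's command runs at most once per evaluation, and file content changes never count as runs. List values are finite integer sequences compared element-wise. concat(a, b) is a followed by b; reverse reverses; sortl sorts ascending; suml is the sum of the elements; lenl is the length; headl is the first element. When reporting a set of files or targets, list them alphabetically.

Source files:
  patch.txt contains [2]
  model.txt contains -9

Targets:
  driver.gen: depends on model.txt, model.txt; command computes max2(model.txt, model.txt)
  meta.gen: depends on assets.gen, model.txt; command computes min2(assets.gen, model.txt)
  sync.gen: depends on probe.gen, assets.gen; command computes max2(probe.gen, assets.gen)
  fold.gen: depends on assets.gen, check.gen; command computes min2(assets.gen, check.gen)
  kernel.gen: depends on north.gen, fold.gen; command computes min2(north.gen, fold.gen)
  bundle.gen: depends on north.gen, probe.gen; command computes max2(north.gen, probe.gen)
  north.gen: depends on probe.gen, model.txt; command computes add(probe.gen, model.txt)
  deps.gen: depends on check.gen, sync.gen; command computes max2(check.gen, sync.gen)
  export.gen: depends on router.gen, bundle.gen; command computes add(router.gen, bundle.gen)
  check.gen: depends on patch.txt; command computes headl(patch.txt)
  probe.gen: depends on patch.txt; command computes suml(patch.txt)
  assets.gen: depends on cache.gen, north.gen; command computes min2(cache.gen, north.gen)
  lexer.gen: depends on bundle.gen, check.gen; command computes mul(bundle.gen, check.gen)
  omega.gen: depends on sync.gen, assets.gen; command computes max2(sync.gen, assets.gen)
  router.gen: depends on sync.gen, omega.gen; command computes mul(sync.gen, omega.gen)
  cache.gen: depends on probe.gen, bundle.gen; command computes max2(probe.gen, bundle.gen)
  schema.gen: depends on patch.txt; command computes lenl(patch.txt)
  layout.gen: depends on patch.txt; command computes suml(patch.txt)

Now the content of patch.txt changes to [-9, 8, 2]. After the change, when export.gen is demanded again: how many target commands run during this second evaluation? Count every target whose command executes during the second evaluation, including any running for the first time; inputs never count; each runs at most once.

9 target commands run: assets.gen, bundle.gen, cache.gen, export.gen, north.gen, omega.gen, probe.gen, router.gen, sync.gen.

First demand of the output computes:
  probe.gen = suml([2]) = 2
  north.gen = add(2, -9) = -7
  bundle.gen = max2(-7, 2) = 2
  cache.gen = max2(2, 2) = 2
  assets.gen = min2(2, -7) = -7
  sync.gen = max2(2, -7) = 2
  omega.gen = max2(2, -7) = 2
  router.gen = mul(2, 2) = 4
  export.gen = add(4, 2) = 6

After the edit, cleaning proceeds:
  probe.gen: a read changed (patch.txt [2]->[-9, 8, 2]) — executes, giving 1.
  north.gen: a read changed (probe.gen 2->1) — executes, giving -8.
  bundle.gen: a read changed (north.gen -7->-8; probe.gen 2->1) — executes, giving 1.
  cache.gen: a read changed (probe.gen 2->1; bundle.gen 2->1) — executes, giving 1.
  assets.gen: a read changed (cache.gen 2->1; north.gen -7->-8) — executes, giving -8.
  sync.gen: a read changed (probe.gen 2->1; assets.gen -7->-8) — executes, giving 1.
  omega.gen: a read changed (sync.gen 2->1; assets.gen -7->-8) — executes, giving 1.
  router.gen: a read changed (sync.gen 2->1; omega.gen 2->1) — executes, giving 1.
  export.gen: a read changed (router.gen 4->1; bundle.gen 2->1) — executes, giving 2.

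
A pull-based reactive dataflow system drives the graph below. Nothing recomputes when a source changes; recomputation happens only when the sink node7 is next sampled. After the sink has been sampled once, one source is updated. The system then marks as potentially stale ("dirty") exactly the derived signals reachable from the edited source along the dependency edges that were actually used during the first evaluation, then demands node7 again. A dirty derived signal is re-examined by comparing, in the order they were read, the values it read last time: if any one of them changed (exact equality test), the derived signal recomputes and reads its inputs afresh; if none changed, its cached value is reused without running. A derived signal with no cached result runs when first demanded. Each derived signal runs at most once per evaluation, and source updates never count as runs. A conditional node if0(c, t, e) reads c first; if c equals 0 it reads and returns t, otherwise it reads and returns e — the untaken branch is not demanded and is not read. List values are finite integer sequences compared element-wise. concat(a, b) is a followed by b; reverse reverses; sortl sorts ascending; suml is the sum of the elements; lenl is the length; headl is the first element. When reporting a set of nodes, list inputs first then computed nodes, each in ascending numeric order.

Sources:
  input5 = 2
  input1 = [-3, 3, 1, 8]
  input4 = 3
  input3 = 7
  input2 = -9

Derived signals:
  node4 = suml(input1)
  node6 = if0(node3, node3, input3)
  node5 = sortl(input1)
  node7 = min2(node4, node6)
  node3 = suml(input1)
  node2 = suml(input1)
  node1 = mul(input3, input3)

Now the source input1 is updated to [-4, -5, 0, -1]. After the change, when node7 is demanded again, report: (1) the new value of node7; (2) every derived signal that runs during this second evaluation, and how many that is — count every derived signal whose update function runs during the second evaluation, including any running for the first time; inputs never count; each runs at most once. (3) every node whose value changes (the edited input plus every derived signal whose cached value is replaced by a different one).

New value of node7: -10.
Derived signals that run: node3, node4, node6, node7 — 4 in total.
Values that change: input1, node3, node4, node7.

First evaluation (everything demanded from the output):
  node3 = suml([-3, 3, 1, 8]) = 9
  node4 = suml([-3, 3, 1, 8]) = 9
  node6 = if0(node3=9 -> else branch input3) = 7
  node7 = min2(9, 7) = 7

Propagation after the edit:
  node3: runs — input1 [-3, 3, 1, 8]->[-4, -5, 0, -1]; result -10.
  node4: runs — input1 [-3, 3, 1, 8]->[-4, -5, 0, -1]; result -10.
  node6: runs — node3 9->-10; result 7 (same value as before).
  node7: runs — node4 9->-10; result -10.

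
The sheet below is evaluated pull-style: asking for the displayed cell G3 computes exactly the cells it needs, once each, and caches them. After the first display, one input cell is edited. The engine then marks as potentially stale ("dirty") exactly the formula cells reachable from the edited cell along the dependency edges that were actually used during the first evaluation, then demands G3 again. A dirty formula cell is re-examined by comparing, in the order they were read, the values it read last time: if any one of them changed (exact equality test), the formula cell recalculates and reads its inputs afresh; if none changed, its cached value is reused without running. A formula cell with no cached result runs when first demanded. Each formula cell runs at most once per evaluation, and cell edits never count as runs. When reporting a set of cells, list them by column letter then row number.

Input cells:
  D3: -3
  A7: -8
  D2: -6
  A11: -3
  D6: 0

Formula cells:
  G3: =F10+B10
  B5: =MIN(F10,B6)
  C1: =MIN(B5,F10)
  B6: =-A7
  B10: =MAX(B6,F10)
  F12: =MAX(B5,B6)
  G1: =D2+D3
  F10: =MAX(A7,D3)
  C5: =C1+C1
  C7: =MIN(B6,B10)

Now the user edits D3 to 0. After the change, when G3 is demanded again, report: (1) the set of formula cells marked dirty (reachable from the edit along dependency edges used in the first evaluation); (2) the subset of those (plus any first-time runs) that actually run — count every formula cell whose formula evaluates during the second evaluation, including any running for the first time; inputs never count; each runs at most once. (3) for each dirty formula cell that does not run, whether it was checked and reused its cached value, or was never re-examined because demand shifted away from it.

The edit dirties: B10, F10, G3.
3 formula cells run: B10, F10, G3.
No dirty formula cell escaped a run.

First demand of the output computes:
  B6 = -(-8) = 8
  F10 = MAX(-8, -3) = -3
  B10 = MAX(8, -3) = 8
  G3 = -3 + 8 = 5

After the edit, cleaning proceeds:
  F10: a read changed (D3 -3->0) — executes, giving 0.
  B10: a read changed (F10 -3->0) — executes, giving 8 — identical to its old value.
  G3: a read changed (F10 -3->0) — executes, giving 8.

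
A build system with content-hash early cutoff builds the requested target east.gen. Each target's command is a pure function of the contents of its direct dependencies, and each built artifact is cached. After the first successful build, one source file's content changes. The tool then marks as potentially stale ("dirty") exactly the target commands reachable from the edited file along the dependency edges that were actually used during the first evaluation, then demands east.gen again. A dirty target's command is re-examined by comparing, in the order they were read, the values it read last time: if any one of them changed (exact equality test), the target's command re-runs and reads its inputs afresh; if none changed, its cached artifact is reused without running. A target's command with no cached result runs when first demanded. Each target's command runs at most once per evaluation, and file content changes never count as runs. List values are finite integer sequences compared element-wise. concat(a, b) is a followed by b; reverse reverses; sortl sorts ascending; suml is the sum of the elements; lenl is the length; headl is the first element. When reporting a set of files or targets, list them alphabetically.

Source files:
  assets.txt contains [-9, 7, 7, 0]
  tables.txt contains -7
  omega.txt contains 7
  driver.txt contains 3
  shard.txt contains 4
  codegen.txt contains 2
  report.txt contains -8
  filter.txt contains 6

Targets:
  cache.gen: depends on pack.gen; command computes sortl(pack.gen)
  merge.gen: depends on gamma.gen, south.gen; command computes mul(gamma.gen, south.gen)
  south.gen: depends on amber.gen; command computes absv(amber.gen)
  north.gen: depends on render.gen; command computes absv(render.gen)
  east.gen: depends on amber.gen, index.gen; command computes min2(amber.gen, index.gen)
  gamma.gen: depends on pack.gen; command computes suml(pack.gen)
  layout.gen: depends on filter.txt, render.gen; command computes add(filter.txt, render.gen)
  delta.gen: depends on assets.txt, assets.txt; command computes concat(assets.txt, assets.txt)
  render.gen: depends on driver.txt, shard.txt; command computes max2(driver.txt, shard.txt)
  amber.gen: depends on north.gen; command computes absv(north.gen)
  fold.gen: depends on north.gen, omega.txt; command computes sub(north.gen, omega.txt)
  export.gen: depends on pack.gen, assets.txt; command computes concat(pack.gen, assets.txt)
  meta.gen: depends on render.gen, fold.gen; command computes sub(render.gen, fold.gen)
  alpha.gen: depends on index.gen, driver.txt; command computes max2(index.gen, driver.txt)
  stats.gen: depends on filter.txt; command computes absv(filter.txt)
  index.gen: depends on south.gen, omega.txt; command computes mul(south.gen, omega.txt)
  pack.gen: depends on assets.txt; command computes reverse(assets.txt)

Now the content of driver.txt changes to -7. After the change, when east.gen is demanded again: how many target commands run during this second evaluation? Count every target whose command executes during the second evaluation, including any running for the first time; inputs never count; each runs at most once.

First evaluation (everything demanded from the output):
  render.gen = max2(3, 4) = 4
  north.gen = absv(4) = 4
  amber.gen = absv(4) = 4
  south.gen = absv(4) = 4
  index.gen = mul(4, 7) = 28
  east.gen = min2(4, 28) = 4

Propagation after the edit:
  render.gen: runs — driver.txt 3->-7; result 4 (same value as before).
  north.gen: checked — values it read are unchanged (render.gen unchanged); reused cached 4 without running.
  amber.gen: checked — values it read are unchanged (north.gen unchanged); reused cached 4 without running.
  south.gen: checked — values it read are unchanged (amber.gen unchanged); reused cached 4 without running.
  index.gen: checked — values it read are unchanged (south.gen unchanged, omega.txt unchanged); reused cached 28 without running.
  east.gen: checked — values it read are unchanged (amber.gen unchanged, index.gen unchanged); reused cached 4 without running.

Key observation: the change is absorbed at render.gen — it re-runs but produces the same value, and the output's value is unchanged.

Target commands that run: render.gen — 1 in total.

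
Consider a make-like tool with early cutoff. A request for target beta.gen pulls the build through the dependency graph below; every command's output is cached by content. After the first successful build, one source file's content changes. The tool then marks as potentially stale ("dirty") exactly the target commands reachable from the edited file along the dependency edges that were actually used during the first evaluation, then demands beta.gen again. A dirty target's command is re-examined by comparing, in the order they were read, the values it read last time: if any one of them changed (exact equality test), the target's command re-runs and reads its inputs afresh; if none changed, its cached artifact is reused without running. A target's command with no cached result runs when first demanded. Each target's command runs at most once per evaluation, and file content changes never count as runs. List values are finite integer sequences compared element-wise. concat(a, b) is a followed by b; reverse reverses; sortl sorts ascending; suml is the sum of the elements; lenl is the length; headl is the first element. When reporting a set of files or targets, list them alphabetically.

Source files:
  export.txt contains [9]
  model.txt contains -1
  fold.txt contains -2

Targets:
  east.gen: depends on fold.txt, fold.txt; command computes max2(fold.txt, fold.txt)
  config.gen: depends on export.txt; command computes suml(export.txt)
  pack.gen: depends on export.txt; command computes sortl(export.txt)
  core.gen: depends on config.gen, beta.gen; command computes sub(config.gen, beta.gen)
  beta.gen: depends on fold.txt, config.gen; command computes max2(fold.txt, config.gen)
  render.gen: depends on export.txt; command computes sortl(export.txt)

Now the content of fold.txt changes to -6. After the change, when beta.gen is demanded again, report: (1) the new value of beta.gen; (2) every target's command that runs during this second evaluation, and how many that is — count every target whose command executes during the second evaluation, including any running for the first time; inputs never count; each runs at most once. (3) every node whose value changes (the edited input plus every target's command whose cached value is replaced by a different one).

Demanding beta.gen again yields 9.
1 target commands run: beta.gen.
The nodes whose values change: fold.txt.

First demand of the output computes:
  config.gen = suml([9]) = 9
  beta.gen = max2(-2, 9) = 9

After the edit, cleaning proceeds:
  beta.gen: a read changed (fold.txt -2->-6) — executes, giving 9 — identical to its old value.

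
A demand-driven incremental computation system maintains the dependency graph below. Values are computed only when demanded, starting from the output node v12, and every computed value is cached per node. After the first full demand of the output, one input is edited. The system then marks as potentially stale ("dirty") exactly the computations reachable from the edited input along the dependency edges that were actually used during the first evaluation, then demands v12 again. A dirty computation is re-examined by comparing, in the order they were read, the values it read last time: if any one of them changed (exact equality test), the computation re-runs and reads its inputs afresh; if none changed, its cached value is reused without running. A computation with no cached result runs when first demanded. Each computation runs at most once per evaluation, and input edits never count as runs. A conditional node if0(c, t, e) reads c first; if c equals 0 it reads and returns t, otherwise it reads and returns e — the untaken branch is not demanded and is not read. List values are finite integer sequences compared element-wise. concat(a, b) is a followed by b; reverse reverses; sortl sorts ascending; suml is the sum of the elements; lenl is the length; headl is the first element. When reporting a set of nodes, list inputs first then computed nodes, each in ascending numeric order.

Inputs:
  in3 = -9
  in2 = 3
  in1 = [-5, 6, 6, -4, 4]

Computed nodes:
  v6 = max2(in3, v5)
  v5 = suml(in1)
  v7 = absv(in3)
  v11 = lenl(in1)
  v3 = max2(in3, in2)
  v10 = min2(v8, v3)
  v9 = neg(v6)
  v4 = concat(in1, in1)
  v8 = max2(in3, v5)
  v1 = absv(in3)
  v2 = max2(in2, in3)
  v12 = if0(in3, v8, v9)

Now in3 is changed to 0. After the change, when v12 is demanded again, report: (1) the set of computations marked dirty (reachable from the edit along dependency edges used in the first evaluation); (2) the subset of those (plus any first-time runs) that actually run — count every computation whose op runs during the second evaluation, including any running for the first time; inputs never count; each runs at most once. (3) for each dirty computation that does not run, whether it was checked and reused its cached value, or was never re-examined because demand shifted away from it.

First evaluation (everything demanded from the output):
  v5 = suml([-5, 6, 6, -4, 4]) = 7
  v6 = max2(-9, 7) = 7
  v9 = neg(7) = -7
  v12 = if0(in3=-9 -> else branch v9) = -7

Propagation after the edit:
  v6: marked dirty but never re-examined — demand shifted away from it.
  v8: demanded for the first time — runs, produces 7.
  v9: marked dirty but never re-examined — demand shifted away from it.
  v12: runs — in3 -9->0; result 7.

Key observation: a condition flipped, so demand moved to the other branch — v6, v9 are never re-examined.

Marked dirty: v6, v9, v12.
Computations that run: v8, v12 — 2 in total.
Never re-examined (demand shifted away): v6, v9.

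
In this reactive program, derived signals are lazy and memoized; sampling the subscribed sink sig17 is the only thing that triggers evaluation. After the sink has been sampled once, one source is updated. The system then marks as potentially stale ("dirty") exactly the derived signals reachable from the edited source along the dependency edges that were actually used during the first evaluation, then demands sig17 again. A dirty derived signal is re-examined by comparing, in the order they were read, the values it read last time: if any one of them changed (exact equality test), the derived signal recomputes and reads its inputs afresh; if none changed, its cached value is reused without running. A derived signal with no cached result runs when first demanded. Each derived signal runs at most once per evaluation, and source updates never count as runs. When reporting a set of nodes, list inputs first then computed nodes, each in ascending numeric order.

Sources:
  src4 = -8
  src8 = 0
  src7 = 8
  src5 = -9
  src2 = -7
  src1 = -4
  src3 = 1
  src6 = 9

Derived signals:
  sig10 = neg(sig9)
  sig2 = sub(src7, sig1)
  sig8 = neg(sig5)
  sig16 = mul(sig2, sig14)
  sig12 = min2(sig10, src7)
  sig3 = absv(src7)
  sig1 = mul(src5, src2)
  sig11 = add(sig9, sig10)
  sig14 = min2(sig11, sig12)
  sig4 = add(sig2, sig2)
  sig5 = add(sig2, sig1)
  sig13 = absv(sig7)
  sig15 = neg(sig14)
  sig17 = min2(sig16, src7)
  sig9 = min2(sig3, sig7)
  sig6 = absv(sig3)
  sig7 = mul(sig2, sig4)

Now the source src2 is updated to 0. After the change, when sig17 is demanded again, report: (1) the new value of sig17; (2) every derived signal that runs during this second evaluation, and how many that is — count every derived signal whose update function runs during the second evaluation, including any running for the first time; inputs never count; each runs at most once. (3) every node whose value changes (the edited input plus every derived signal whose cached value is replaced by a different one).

Demanding sig17 again yields -64.
7 derived signals run: sig1, sig2, sig4, sig7, sig9, sig16, sig17.
The nodes whose values change: src2, sig1, sig2, sig4, sig7, sig16, sig17.
Note where the cutoff bites: sig10 is checked, finds nothing changed, and keeps its cache.

First demand of the output computes:
  sig1 = mul(-9, -7) = 63
  sig2 = sub(8, 63) = -55
  sig3 = absv(8) = 8
  sig4 = add(-55, -55) = -110
  sig7 = mul(-55, -110) = 6050
  sig9 = min2(8, 6050) = 8
  sig10 = neg(8) = -8
  sig11 = add(8, -8) = 0
  sig12 = min2(-8, 8) = -8
  sig14 = min2(0, -8) = -8
  sig16 = mul(-55, -8) = 440
  sig17 = min2(440, 8) = 8

After the edit, cleaning proceeds:
  sig1: a read changed (src2 -7->0) — executes, giving 0.
  sig2: a read changed (sig1 63->0) — executes, giving 8.
  sig4: a read changed (sig2 -55->8; sig2 -55->8) — executes, giving 16.
  sig7: a read changed (sig2 -55->8; sig4 -110->16) — executes, giving 128.
  sig9: a read changed (sig7 6050->128) — executes, giving 8 — identical to its old value.
  sig10: dirty, but its reads are unchanged (sig9 unchanged); cached -8 stands.
  sig11: dirty, but its reads are unchanged (sig9 unchanged, sig10 unchanged); cached 0 stands.
  sig12: dirty, but its reads are unchanged (sig10 unchanged, src7 unchanged); cached -8 stands.
  sig14: dirty, but its reads are unchanged (sig11 unchanged, sig12 unchanged); cached -8 stands.
  sig16: a read changed (sig2 -55->8) — executes, giving -64.
  sig17: a read changed (sig16 440->-64) — executes, giving -64.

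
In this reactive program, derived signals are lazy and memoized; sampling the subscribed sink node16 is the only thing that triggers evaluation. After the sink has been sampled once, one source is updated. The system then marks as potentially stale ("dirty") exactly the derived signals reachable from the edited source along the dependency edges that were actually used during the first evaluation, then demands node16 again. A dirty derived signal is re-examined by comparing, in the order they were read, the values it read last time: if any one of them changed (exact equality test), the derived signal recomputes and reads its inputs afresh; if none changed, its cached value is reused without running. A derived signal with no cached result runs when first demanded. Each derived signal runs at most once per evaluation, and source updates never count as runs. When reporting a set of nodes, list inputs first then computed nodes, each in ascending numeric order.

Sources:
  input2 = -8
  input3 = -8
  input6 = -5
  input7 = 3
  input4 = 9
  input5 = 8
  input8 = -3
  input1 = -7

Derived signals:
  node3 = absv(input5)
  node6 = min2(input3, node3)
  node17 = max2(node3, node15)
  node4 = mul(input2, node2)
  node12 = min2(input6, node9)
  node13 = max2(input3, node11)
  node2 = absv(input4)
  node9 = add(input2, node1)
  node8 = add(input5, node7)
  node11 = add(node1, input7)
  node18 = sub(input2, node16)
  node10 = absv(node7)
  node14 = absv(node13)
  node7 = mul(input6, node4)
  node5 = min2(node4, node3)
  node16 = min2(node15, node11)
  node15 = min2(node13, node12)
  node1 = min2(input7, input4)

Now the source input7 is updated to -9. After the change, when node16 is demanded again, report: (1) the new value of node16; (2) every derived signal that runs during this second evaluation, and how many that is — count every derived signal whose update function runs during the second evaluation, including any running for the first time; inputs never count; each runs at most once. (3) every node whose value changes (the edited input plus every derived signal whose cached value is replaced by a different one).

First demand of the output computes:
  node1 = min2(3, 9) = 3
  node9 = add(-8, 3) = -5
  node11 = add(3, 3) = 6
  node12 = min2(-5, -5) = -5
  node13 = max2(-8, 6) = 6
  node15 = min2(6, -5) = -5
  node16 = min2(-5, 6) = -5

After the edit, cleaning proceeds:
  node1: a read changed (input7 3->-9) — executes, giving -9.
  node9: a read changed (node1 3->-9) — executes, giving -17.
  node11: a read changed (node1 3->-9; input7 3->-9) — executes, giving -18.
  node12: a read changed (node9 -5->-17) — executes, giving -17.
  node13: a read changed (node11 6->-18) — executes, giving -8.
  node15: a read changed (node13 6->-8; node12 -5->-17) — executes, giving -17.
  node16: a read changed (node15 -5->-17; node11 6->-18) — executes, giving -18.

Demanding node16 again yields -18.
7 derived signals run: node1, node9, node11, node12, node13, node15, node16.
The nodes whose values change: input7, node1, node9, node11, node12, node13, node15, node16.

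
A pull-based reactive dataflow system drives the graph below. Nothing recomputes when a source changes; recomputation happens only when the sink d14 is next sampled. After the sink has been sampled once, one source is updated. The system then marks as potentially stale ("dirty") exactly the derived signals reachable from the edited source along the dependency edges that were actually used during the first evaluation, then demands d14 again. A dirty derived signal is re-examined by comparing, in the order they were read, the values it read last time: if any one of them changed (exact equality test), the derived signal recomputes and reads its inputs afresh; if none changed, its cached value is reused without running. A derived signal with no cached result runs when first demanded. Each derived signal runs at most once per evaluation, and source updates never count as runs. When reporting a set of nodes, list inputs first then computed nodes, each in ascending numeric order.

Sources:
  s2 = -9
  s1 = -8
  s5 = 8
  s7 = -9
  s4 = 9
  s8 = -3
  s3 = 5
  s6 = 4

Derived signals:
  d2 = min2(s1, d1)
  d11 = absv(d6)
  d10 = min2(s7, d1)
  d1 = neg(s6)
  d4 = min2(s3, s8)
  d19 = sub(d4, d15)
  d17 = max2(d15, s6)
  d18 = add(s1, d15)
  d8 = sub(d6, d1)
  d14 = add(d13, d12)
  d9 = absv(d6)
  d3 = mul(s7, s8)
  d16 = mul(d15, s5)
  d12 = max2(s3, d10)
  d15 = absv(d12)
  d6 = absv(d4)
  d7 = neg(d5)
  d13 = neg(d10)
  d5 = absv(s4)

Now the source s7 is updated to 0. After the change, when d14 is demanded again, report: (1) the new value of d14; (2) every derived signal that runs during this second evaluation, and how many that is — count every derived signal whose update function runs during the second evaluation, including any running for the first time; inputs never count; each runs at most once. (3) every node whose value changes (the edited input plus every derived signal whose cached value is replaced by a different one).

New value of d14: 9.
Derived signals that run: d10, d12, d13, d14 — 4 in total.
Values that change: s7, d10, d13, d14.

First evaluation (everything demanded from the output):
  d1 = neg(4) = -4
  d10 = min2(-9, -4) = -9
  d12 = max2(5, -9) = 5
  d13 = neg(-9) = 9
  d14 = add(9, 5) = 14

Propagation after the edit:
  d10: runs — s7 -9->0; result -4.
  d12: runs — d10 -9->-4; result 5 (same value as before).
  d13: runs — d10 -9->-4; result 4.
  d14: runs — d13 9->4; result 9.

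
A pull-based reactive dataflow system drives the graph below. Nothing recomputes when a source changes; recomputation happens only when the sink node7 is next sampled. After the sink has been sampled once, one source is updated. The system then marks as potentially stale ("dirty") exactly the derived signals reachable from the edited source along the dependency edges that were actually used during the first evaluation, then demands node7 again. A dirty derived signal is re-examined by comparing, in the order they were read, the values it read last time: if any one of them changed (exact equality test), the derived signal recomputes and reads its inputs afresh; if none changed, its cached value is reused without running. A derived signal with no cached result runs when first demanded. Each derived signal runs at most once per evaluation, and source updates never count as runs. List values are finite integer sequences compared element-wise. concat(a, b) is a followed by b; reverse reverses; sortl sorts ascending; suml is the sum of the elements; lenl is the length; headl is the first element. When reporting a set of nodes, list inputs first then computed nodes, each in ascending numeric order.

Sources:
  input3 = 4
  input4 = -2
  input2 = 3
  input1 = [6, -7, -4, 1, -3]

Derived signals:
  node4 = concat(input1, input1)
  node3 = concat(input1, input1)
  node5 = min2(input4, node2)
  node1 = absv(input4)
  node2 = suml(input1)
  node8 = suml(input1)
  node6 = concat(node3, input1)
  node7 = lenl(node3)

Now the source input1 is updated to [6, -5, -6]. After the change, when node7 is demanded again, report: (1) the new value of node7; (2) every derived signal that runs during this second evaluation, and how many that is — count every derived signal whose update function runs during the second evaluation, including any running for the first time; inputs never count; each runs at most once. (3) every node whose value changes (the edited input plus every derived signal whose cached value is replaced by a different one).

First evaluation (everything demanded from the output):
  node3 = concat([6, -7, -4, 1, -3], [6, -7, -4, 1, -3]) = [6, -7, -4, 1, -3, 6, -7, -4, 1, -3]
  node7 = lenl([6, -7, -4, 1, -3, 6, -7, -4, 1, -3]) = 10

Propagation after the edit:
  node3: runs — input1 [6, -7, -4, 1, -3]->[6, -5, -6]; input1 [6, -7, -4, 1, -3]->[6, -5, -6]; result [6, -5, -6, 6, -5, -6].
  node7: runs — node3 [6, -7, -4, 1, -3, 6, -7, -4, 1, -3]->[6, -5, -6, 6, -5, -6]; result 6.

New value of node7: 6.
Derived signals that run: node3, node7 — 2 in total.
Values that change: input1, node3, node7.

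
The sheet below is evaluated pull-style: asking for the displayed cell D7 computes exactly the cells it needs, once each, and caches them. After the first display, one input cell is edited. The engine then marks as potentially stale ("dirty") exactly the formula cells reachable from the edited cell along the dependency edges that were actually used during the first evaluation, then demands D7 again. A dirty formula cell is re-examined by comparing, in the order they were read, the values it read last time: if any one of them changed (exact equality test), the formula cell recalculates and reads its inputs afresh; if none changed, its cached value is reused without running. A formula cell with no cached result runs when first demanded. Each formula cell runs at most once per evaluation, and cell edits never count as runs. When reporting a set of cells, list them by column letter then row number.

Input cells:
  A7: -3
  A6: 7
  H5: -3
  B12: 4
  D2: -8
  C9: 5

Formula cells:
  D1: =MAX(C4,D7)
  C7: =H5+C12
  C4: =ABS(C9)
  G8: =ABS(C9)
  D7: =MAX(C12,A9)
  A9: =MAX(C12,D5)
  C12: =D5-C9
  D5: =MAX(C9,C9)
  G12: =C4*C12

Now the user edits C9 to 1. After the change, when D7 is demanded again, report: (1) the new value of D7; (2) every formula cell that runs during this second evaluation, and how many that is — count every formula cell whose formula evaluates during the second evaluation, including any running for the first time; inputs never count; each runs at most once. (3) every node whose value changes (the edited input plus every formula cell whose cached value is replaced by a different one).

Demanding D7 again yields 1.
4 formula cells run: A9, C12, D5, D7.
The nodes whose values change: A9, C9, D5, D7.

First demand of the output computes:
  D5 = MAX(5, 5) = 5
  C12 = 5 - 5 = 0
  A9 = MAX(0, 5) = 5
  D7 = MAX(0, 5) = 5

After the edit, cleaning proceeds:
  D5: a read changed (C9 5->1; C9 5->1) — executes, giving 1.
  C12: a read changed (D5 5->1; C9 5->1) — executes, giving 0 — identical to its old value.
  A9: a read changed (D5 5->1) — executes, giving 1.
  D7: a read changed (A9 5->1) — executes, giving 1.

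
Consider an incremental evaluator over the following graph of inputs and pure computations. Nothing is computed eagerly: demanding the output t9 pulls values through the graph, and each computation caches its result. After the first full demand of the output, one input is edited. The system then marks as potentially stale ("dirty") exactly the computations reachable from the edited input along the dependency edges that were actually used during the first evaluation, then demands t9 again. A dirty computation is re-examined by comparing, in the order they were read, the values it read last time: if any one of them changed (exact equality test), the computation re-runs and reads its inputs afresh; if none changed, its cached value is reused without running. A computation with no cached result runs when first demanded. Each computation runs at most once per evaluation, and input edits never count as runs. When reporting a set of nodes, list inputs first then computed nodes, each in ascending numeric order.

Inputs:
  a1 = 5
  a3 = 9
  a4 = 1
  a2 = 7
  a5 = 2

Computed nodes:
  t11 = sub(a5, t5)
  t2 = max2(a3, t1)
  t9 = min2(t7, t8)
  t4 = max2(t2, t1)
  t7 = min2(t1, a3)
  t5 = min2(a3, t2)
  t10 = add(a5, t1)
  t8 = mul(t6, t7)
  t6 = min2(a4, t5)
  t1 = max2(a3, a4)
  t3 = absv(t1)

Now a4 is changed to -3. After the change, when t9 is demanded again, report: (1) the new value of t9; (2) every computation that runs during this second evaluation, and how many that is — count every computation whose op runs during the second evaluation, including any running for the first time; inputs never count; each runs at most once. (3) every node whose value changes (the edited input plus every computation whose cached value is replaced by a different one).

t9 now evaluates to -27.
Run set: t1, t6, t8, t9 (4 run).
Changed values: a4, t6, t8, t9.
The important point: at t2 every value read last time is unchanged, so the dirty flag clears without a run.

Initial pass — values computed on the first demand:
  t1 = max2(9, 1) = 9
  t2 = max2(9, 9) = 9
  t5 = min2(9, 9) = 9
  t6 = min2(1, 9) = 1
  t7 = min2(9, 9) = 9
  t8 = mul(1, 9) = 9
  t9 = min2(9, 9) = 9

Second demand — change propagation:
  t1: re-runs because a4 1->-3; new result 9 (unchanged).
  t2: re-examined; everything it read last time is the same (a3 unchanged, t1 unchanged) — cache 9 kept, no run.
  t5: re-examined; everything it read last time is the same (a3 unchanged, t2 unchanged) — cache 9 kept, no run.
  t6: re-runs because a4 1->-3; new result -3.
  t7: re-examined; everything it read last time is the same (t1 unchanged, a3 unchanged) — cache 9 kept, no run.
  t8: re-runs because t6 1->-3; new result -27.
  t9: re-runs because t8 9->-27; new result -27.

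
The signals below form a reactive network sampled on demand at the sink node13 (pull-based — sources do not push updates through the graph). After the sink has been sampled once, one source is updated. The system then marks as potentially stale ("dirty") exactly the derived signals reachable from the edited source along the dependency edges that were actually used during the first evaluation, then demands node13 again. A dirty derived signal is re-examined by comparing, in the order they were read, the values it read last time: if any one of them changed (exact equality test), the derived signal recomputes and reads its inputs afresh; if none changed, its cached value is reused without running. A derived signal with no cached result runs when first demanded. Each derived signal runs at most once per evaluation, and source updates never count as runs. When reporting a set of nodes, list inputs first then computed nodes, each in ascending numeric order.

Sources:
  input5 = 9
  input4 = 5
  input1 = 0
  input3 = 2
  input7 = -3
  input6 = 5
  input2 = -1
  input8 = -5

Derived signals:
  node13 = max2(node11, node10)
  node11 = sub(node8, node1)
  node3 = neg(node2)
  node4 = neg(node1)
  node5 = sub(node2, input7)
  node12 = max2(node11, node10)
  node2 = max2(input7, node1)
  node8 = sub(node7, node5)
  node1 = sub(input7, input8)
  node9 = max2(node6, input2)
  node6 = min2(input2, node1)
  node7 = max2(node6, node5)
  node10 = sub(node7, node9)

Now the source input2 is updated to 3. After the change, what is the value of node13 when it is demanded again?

node13 now evaluates to 2.
The important point: at node8 every value read last time is unchanged, so the dirty flag clears without a run.

Initial pass — values computed on the first demand:
  node1 = sub(-3, -5) = 2
  node2 = max2(-3, 2) = 2
  node5 = sub(2, -3) = 5
  node6 = min2(-1, 2) = -1
  node7 = max2(-1, 5) = 5
  node8 = sub(5, 5) = 0
  node9 = max2(-1, -1) = -1
  node10 = sub(5, -1) = 6
  node11 = sub(0, 2) = -2
  node13 = max2(-2, 6) = 6

Second demand — change propagation:
  node6: re-runs because input2 -1->3; new result 2.
  node7: re-runs because node6 -1->2; new result 5 (unchanged).
  node8: re-examined; everything it read last time is the same (node7 unchanged, node5 unchanged) — cache 0 kept, no run.
  node9: re-runs because node6 -1->2; input2 -1->3; new result 3.
  node10: re-runs because node9 -1->3; new result 2.
  node11: re-examined; everything it read last time is the same (node8 unchanged, node1 unchanged) — cache -2 kept, no run.
  node13: re-runs because node10 6->2; new result 2.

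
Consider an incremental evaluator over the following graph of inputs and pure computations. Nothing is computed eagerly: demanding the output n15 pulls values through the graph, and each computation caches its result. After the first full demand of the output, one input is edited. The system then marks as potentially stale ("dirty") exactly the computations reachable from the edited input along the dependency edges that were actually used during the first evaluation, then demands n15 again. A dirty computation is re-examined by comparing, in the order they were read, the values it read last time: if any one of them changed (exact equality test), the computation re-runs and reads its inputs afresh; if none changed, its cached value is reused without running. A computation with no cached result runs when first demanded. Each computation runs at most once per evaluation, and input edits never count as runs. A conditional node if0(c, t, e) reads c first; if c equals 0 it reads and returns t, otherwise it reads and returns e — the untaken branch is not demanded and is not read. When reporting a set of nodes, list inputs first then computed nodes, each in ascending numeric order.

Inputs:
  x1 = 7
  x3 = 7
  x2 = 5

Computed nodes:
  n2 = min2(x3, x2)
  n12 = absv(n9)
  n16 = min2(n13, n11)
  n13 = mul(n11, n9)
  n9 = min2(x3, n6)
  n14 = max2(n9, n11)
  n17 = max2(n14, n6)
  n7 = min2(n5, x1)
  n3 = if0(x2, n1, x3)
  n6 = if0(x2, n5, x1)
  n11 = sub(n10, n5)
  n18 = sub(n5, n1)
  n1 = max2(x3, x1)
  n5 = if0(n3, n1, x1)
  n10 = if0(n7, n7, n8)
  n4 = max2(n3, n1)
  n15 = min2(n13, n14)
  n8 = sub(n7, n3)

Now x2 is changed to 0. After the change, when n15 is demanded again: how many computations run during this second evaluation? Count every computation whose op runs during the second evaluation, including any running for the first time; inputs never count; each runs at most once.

Run set: n1, n3, n6 (3 run).
The important point: the flipped condition pulls in fresh nodes; n1 runs for the first time.

Initial pass — values computed on the first demand:
  n3 = if0(x2=5 -> else branch x3) = 7
  n5 = if0(n3=7 -> else branch x1) = 7
  n6 = if0(x2=5 -> else branch x1) = 7
  n7 = min2(7, 7) = 7
  n8 = sub(7, 7) = 0
  n9 = min2(7, 7) = 7
  n10 = if0(n7=7 -> else branch n8) = 0
  n11 = sub(0, 7) = -7
  n13 = mul(-7, 7) = -49
  n14 = max2(7, -7) = 7
  n15 = min2(-49, 7) = -49

Second demand — change propagation:
  n1: newly demanded (no cache) — executes and yields 7.
  n3: re-runs because x2 5->0; new result 7 (unchanged).
  n5: re-examined; everything it read last time is the same (n3 unchanged, x1 unchanged) — cache 7 kept, no run.
  n6: re-runs because x2 5->0; new result 7 (unchanged).
  n7: re-examined; everything it read last time is the same (n5 unchanged, x1 unchanged) — cache 7 kept, no run.
  n8: re-examined; everything it read last time is the same (n7 unchanged, n3 unchanged) — cache 0 kept, no run.
  n9: re-examined; everything it read last time is the same (x3 unchanged, n6 unchanged) — cache 7 kept, no run.
  n10: re-examined; everything it read last time is the same (n7 unchanged, n8 unchanged) — cache 0 kept, no run.
  n11: re-examined; everything it read last time is the same (n10 unchanged, n5 unchanged) — cache -7 kept, no run.
  n13: re-examined; everything it read last time is the same (n11 unchanged, n9 unchanged) — cache -49 kept, no run.
  n14: re-examined; everything it read last time is the same (n9 unchanged, n11 unchanged) — cache 7 kept, no run.
  n15: re-examined; everything it read last time is the same (n13 unchanged, n14 unchanged) — cache -49 kept, no run.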